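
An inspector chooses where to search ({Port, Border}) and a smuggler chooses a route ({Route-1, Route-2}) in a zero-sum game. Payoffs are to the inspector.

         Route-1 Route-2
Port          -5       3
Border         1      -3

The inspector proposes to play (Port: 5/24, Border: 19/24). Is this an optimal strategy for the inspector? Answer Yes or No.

Against Route-1 this mix gives (5/24)·(-5) + (19/24)·1 = -1/4.
Against Route-2 this mix gives (5/24)·3 + (19/24)·(-3) = -7/4.
The smuggler will play Route-2, holding the inspector to -7/4. Shifting weight toward the row that does better against Route-2 would raise this floor (the equalizing mix achieves -1 against both Route-2 and Route-1), so the proposed strategy is not optimal.

No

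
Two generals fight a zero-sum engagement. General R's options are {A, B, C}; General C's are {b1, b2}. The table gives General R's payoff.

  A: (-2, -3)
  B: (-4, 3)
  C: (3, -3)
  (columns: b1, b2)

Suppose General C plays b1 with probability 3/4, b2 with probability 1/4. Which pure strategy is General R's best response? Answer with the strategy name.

C

Expected payoff of A: (3/4)·(-2) + (1/4)·(-3) = -9/4.
Expected payoff of B: (3/4)·(-4) + (1/4)·3 = -9/4.
Expected payoff of C: (3/4)·3 + (1/4)·(-3) = 3/2.
The largest is 3/2, so General R's best response is C.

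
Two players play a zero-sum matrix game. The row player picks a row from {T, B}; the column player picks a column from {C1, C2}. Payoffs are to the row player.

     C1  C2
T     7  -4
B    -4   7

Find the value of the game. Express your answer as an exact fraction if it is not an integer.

3/2

Row minima: T → -4, B → -4; maximin = -4.
Column maxima: C1 → 7, C2 → 7; minimax = 7.
-4 ≠ 7, so there is no saddle point; optimal play is mixed.
Let the row player play T with probability p. Expected payoff against C1: 7p + (-4)(1−p) = 11p − 4; against C2: (-4)p + 7(1−p) = −11p + 7.
Setting these equal: 11p − 4 = −11p + 7 ⇒ 22p = 11 ⇒ p = 1/2, and the value is (11)·(1/2) − 4 = 3/2.
For the column player: with q = P(C1), equating T's and B's payoffs gives 11q − 4 = −11q + 7 ⇒ q = 1/2.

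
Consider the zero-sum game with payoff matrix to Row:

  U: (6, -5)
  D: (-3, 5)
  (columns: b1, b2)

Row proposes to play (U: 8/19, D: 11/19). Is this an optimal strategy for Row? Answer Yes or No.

Yes

Against b1 this mix gives (8/19)·6 + (11/19)·(-3) = 15/19.
Against b2 this mix gives (8/19)·(-5) + (11/19)·5 = 15/19.
All of Column's active replies (b1, b2) yield 15/19, and no column does worse for Row. The mix makes Column indifferent and guarantees 15/19, so it is optimal.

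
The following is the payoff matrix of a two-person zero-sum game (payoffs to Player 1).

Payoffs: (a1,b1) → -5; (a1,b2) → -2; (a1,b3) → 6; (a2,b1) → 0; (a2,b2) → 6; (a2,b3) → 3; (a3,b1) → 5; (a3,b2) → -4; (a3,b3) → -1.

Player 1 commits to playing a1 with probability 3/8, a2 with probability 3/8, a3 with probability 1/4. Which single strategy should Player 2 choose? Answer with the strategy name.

If Player 2 plays b1, Player 1's expected payoff is (3/8)·(-5) + (3/8)·0 + (1/4)·5 = -5/8.
If Player 2 plays b2, Player 1's expected payoff is (3/8)·(-2) + (3/8)·6 + (1/4)·(-4) = 1/2.
If Player 2 plays b3, Player 1's expected payoff is (3/8)·6 + (3/8)·3 + (1/4)·(-1) = 25/8.
Player 2 minimizes Player 1's payoff; the smallest is -5/8, so the best response is b1.

b1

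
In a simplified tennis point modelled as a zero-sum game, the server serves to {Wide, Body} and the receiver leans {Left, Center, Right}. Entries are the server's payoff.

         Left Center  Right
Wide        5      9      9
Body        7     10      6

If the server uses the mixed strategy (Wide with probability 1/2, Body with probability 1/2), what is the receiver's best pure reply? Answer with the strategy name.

If the receiver plays Left, the server's expected payoff is (1/2)·5 + (1/2)·7 = 6.
If the receiver plays Center, the server's expected payoff is (1/2)·9 + (1/2)·10 = 19/2.
If the receiver plays Right, the server's expected payoff is (1/2)·9 + (1/2)·6 = 15/2.
The receiver minimizes the server's payoff; the smallest is 6, so the best response is Left.

Left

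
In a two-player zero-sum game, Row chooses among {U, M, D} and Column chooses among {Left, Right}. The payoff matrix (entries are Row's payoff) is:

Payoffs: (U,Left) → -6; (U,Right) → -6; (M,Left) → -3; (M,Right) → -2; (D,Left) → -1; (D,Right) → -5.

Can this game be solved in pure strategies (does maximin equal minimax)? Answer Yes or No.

No

Row minima: U → -6, M → -3, D → -5; maximin = -3.
Column maxima: Left → -1, Right → -2; minimax = -2.
-3 ≠ -2, so no pure-strategy equilibrium exists.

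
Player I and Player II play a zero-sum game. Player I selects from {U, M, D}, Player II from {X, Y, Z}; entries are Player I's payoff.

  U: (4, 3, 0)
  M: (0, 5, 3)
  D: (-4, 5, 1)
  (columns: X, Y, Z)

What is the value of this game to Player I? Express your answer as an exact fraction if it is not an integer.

Row minima: U → 0, M → 0, D → -4; maximin = 0.
Column maxima: X → 4, Y → 5, Z → 3; minimax = 3.
0 ≠ 3, so there is no saddle point; optimal play is mixed.
Y is strictly dominated by Z (it gives Player I strictly more in every row), so Player II never plays it.
With Y eliminated, D is strictly dominated by M (M gives Player I strictly more in every remaining column), so Player I never plays it.
On the remaining 2×2 (U, M vs X, Z):
Let Player I play U with probability p. Expected payoff against X: 4p + 0(1−p) = 4p; against Z: 0p + 3(1−p) = −3p + 3.
Setting these equal: 4p = −3p + 3 ⇒ 7p = 3 ⇒ p = 3/7, and the value is (4)·(3/7) = 12/7.
For Player II: with q = P(X), equating U's and M's payoffs gives 4q = −3q + 3 ⇒ q = 3/7.

12/7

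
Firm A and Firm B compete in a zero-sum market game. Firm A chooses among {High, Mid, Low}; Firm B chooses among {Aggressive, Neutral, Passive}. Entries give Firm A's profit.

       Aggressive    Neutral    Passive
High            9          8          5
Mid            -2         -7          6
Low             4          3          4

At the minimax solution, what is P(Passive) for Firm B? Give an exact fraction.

15/16

Row minima: High → 5, Mid → -7, Low → 3; maximin = 5.
Column maxima: Aggressive → 9, Neutral → 8, Passive → 6; minimax = 6.
5 ≠ 6, so there is no saddle point; optimal play is mixed.
Low is strictly dominated by High, so Firm A never plays it.
Aggressive is strictly dominated by Neutral (it gives Firm A strictly more in every row), so Firm B never plays it.
On the remaining 2×2 (High, Mid vs Neutral, Passive):
Let Firm A play High with probability p. Expected payoff against Neutral: 8p + (-7)(1−p) = 15p − 7; against Passive: 5p + 6(1−p) = −p + 6.
Setting these equal: 15p − 7 = −p + 6 ⇒ 16p = 13 ⇒ p = 13/16, and the value is (15)·(13/16) − 7 = 83/16.
For Firm B: with q = P(Neutral), equating High's and Mid's payoffs gives 3q + 5 = −13q + 6 ⇒ q = 1/16.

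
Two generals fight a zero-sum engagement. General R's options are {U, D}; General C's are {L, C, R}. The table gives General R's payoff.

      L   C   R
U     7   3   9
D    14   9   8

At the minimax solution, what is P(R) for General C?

Row minima: U → 3, D → 8; maximin = 8.
Column maxima: L → 14, C → 9, R → 9; minimax = 9.
8 ≠ 9, so there is no saddle point; optimal play is mixed.
L is strictly dominated by C (it gives General R strictly more in every row), so General C never plays it.
On the remaining 2×2 (U, D vs C, R):
Let General R play U with probability p. Expected payoff against C: 3p + 9(1−p) = −6p + 9; against R: 9p + 8(1−p) = p + 8.
Setting these equal: −6p + 9 = p + 8 ⇒ −7p = -1 ⇒ p = 1/7, and the value is (-6)·(1/7) + 9 = 57/7.
For General C: with q = P(C), equating U's and D's payoffs gives −6q + 9 = q + 8 ⇒ q = 1/7.

6/7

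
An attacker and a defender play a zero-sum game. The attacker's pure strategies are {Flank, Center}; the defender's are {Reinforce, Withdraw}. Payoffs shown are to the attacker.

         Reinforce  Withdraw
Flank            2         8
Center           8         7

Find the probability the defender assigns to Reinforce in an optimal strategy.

Row minima: Flank → 2, Center → 7; maximin = 7.
Column maxima: Reinforce → 8, Withdraw → 8; minimax = 8.
7 ≠ 8, so there is no saddle point; optimal play is mixed.
Let the attacker play Flank with probability p. Expected payoff against Reinforce: 2p + 8(1−p) = −6p + 8; against Withdraw: 8p + 7(1−p) = p + 7.
Setting these equal: −6p + 8 = p + 7 ⇒ −7p = -1 ⇒ p = 1/7, and the value is (-6)·(1/7) + 8 = 50/7.
For the defender: with q = P(Reinforce), equating Flank's and Center's payoffs gives −6q + 8 = q + 7 ⇒ q = 1/7.

1/7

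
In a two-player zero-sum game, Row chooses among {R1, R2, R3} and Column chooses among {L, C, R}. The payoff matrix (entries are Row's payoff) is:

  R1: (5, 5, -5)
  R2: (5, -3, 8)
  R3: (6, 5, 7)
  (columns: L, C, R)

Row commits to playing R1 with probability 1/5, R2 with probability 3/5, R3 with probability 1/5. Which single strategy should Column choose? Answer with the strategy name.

C

If Column plays L, Row's expected payoff is (1/5)·5 + (3/5)·5 + (1/5)·6 = 26/5.
If Column plays C, Row's expected payoff is (1/5)·5 + (3/5)·(-3) + (1/5)·5 = 1/5.
If Column plays R, Row's expected payoff is (1/5)·(-5) + (3/5)·8 + (1/5)·7 = 26/5.
Column minimizes Row's payoff; the smallest is 1/5, so the best response is C.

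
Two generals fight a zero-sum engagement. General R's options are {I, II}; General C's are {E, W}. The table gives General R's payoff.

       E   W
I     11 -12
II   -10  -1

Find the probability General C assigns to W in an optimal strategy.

21/32

Row minima: I → -12, II → -10; maximin = -10.
Column maxima: E → 11, W → -1; minimax = -1.
-10 ≠ -1, so there is no saddle point; optimal play is mixed.
Let General R play I with probability p. Expected payoff against E: 11p + (-10)(1−p) = 21p − 10; against W: (-12)p + (-1)(1−p) = −11p − 1.
Setting these equal: 21p − 10 = −11p − 1 ⇒ 32p = 9 ⇒ p = 9/32, and the value is (21)·(9/32) − 10 = -131/32.
For General C: with q = P(E), equating I's and II's payoffs gives 23q − 12 = −9q − 1 ⇒ q = 11/32.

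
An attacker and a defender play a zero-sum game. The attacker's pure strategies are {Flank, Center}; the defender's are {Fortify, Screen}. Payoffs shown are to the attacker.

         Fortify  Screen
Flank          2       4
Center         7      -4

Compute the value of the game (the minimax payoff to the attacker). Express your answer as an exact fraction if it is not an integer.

36/13

Row minima: Flank → 2, Center → -4; maximin = 2.
Column maxima: Fortify → 7, Screen → 4; minimax = 4.
2 ≠ 4, so there is no saddle point; optimal play is mixed.
Let the attacker play Flank with probability p. Expected payoff against Fortify: 2p + 7(1−p) = −5p + 7; against Screen: 4p + (-4)(1−p) = 8p − 4.
Setting these equal: −5p + 7 = 8p − 4 ⇒ −13p = -11 ⇒ p = 11/13, and the value is (-5)·(11/13) + 7 = 36/13.
For the defender: with q = P(Fortify), equating Flank's and Center's payoffs gives −2q + 4 = 11q − 4 ⇒ q = 8/13.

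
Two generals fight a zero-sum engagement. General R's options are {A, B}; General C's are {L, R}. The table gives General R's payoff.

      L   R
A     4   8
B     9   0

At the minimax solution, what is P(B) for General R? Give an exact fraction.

4/13

Row minima: A → 4, B → 0; maximin = 4.
Column maxima: L → 9, R → 8; minimax = 8.
4 ≠ 8, so there is no saddle point; optimal play is mixed.
Let General R play A with probability p. Expected payoff against L: 4p + 9(1−p) = −5p + 9; against R: 8p + 0(1−p) = 8p.
Setting these equal: −5p + 9 = 8p ⇒ −13p = -9 ⇒ p = 9/13, and the value is (-5)·(9/13) + 9 = 72/13.
For General C: with q = P(L), equating A's and B's payoffs gives −4q + 8 = 9q ⇒ q = 8/13.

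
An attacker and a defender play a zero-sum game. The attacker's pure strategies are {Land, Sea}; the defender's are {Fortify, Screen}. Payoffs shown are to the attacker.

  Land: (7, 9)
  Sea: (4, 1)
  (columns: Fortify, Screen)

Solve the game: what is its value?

7

Row minima: Land → 7, Sea → 1; maximin = 7.
Column maxima: Fortify → 7, Screen → 9; minimax = 7.
Since maximin = minimax = 7, there is a saddle point and the value is 7.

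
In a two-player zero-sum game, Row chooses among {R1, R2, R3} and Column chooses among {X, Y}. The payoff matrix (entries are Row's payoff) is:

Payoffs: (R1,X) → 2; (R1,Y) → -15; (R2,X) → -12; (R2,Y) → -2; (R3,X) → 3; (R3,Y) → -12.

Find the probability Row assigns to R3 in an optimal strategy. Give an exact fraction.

2/5

Row minima: R1 → -15, R2 → -12, R3 → -12; maximin = -12.
Column maxima: X → 3, Y → -2; minimax = -2.
-12 ≠ -2, so there is no saddle point; optimal play is mixed.
R1 is strictly dominated by R3, so Row never plays it.
On the remaining 2×2 (R2, R3 vs X, Y):
Let Row play R2 with probability p. Expected payoff against X: (-12)p + 3(1−p) = −15p + 3; against Y: (-2)p + (-12)(1−p) = 10p − 12.
Setting these equal: −15p + 3 = 10p − 12 ⇒ −25p = -15 ⇒ p = 3/5, and the value is (-15)·(3/5) + 3 = -6.
For Column: with q = P(X), equating R2's and R3's payoffs gives −10q − 2 = 15q − 12 ⇒ q = 2/5.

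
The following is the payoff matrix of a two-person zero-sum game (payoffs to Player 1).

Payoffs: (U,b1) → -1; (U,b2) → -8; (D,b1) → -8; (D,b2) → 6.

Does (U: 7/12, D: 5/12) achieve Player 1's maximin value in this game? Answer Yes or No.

No

Against b1 this mix gives (7/12)·(-1) + (5/12)·(-8) = -47/12.
Against b2 this mix gives (7/12)·(-8) + (5/12)·6 = -13/6.
Player 2 will play b1, holding Player 1 to -47/12. Shifting weight toward the row that does better against b1 would raise this floor (the equalizing mix achieves -10/3 against both b1 and b2), so the proposed strategy is not optimal.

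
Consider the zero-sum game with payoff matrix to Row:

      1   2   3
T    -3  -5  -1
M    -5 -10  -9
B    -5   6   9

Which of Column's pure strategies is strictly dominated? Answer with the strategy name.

2 holds Row's payoff strictly below 3 in every row: -5 < -1, -10 < -9, 6 < 9.
So 3 is strictly dominated for Column.

3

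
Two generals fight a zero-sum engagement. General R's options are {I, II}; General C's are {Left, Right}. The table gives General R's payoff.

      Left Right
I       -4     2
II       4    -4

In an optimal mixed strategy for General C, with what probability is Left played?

Row minima: I → -4, II → -4; maximin = -4.
Column maxima: Left → 4, Right → 2; minimax = 2.
-4 ≠ 2, so there is no saddle point; optimal play is mixed.
Let General R play I with probability p. Expected payoff against Left: (-4)p + 4(1−p) = −8p + 4; against Right: 2p + (-4)(1−p) = 6p − 4.
Setting these equal: −8p + 4 = 6p − 4 ⇒ −14p = -8 ⇒ p = 4/7, and the value is (-8)·(4/7) + 4 = -4/7.
For General C: with q = P(Left), equating I's and II's payoffs gives −6q + 2 = 8q − 4 ⇒ q = 3/7.

3/7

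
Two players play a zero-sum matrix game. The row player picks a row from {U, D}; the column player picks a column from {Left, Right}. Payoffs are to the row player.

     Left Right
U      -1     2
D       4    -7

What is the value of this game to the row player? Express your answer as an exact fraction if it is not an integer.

Row minima: U → -1, D → -7; maximin = -1.
Column maxima: Left → 4, Right → 2; minimax = 2.
-1 ≠ 2, so there is no saddle point; optimal play is mixed.
Let the row player play U with probability p. Expected payoff against Left: (-1)p + 4(1−p) = −5p + 4; against Right: 2p + (-7)(1−p) = 9p − 7.
Setting these equal: −5p + 4 = 9p − 7 ⇒ −14p = -11 ⇒ p = 11/14, and the value is (-5)·(11/14) + 4 = 1/14.
For the column player: with q = P(Left), equating U's and D's payoffs gives −3q + 2 = 11q − 7 ⇒ q = 9/14.

1/14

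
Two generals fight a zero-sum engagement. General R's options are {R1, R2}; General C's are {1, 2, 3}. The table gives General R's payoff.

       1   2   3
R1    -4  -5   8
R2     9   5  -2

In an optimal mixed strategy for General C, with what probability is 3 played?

Row minima: R1 → -5, R2 → -2; maximin = -2.
Column maxima: 1 → 9, 2 → 5, 3 → 8; minimax = 5.
-2 ≠ 5, so there is no saddle point; optimal play is mixed.
1 is strictly dominated by 2 (it gives General R strictly more in every row), so General C never plays it.
On the remaining 2×2 (R1, R2 vs 2, 3):
Let General R play R1 with probability p. Expected payoff against 2: (-5)p + 5(1−p) = −10p + 5; against 3: 8p + (-2)(1−p) = 10p − 2.
Setting these equal: −10p + 5 = 10p − 2 ⇒ −20p = -7 ⇒ p = 7/20, and the value is (-10)·(7/20) + 5 = 3/2.
For General C: with q = P(2), equating R1's and R2's payoffs gives −13q + 8 = 7q − 2 ⇒ q = 1/2.

1/2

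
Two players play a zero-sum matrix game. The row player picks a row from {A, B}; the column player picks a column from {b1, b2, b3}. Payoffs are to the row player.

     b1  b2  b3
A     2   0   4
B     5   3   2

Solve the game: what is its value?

Row minima: A → 0, B → 2; maximin = 2.
Column maxima: b1 → 5, b2 → 3, b3 → 4; minimax = 3.
2 ≠ 3, so there is no saddle point; optimal play is mixed.
b1 is strictly dominated by b2 (it gives the row player strictly more in every row), so the column player never plays it.
On the remaining 2×2 (A, B vs b2, b3):
Let the row player play A with probability p. Expected payoff against b2: 0p + 3(1−p) = −3p + 3; against b3: 4p + 2(1−p) = 2p + 2.
Setting these equal: −3p + 3 = 2p + 2 ⇒ −5p = -1 ⇒ p = 1/5, and the value is (-3)·(1/5) + 3 = 12/5.
For the column player: with q = P(b2), equating A's and B's payoffs gives −4q + 4 = q + 2 ⇒ q = 2/5.

12/5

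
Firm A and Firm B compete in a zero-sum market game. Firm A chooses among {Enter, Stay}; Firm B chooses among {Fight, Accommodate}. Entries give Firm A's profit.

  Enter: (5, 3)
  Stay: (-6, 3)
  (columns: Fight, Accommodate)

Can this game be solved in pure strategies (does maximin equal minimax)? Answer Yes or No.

Yes

Row minima: Enter → 3, Stay → -6; maximin = 3.
Column maxima: Fight → 5, Accommodate → 3; minimax = 3.
maximin = minimax = 3, so a saddle point exists.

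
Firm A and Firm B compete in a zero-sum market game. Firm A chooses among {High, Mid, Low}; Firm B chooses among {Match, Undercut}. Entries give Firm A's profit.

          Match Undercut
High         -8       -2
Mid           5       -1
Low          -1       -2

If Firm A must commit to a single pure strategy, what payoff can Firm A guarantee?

-1

Row minima: High → -8, Mid → -1, Low → -2.
The best of these is -1.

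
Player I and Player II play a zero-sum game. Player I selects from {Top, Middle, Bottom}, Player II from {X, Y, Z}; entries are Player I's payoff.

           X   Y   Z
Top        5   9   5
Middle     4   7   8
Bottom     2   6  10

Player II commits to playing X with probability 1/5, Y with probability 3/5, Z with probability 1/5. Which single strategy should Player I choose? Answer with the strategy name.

Expected payoff of Top: (1/5)·5 + (3/5)·9 + (1/5)·5 = 37/5.
Expected payoff of Middle: (1/5)·4 + (3/5)·7 + (1/5)·8 = 33/5.
Expected payoff of Bottom: (1/5)·2 + (3/5)·6 + (1/5)·10 = 6.
The largest is 37/5, so Player I's best response is Top.

Top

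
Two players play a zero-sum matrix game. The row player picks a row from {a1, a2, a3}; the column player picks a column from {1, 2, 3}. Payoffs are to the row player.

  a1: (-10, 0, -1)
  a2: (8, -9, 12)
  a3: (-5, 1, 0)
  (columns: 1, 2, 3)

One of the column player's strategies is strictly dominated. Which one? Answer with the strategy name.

3

1 holds the row player's payoff strictly below 3 in every row: -10 < -1, 8 < 12, -5 < 0.
So 3 is strictly dominated for the column player.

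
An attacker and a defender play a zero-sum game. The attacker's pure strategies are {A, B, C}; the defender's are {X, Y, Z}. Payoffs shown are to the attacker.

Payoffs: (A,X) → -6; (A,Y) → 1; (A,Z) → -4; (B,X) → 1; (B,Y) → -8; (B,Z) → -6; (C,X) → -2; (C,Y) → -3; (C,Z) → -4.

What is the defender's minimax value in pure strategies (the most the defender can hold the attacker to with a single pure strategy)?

-4

Column maxima: X → 1, Y → 1, Z → -4.
The smallest of these is -4.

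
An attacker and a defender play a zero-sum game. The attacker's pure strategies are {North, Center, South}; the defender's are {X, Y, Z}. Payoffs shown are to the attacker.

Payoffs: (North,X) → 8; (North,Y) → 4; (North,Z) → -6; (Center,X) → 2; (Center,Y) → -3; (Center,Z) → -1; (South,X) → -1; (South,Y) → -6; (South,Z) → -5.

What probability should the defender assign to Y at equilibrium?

Row minima: North → -6, Center → -3, South → -6; maximin = -3.
Column maxima: X → 8, Y → 4, Z → -1; minimax = -1.
-3 ≠ -1, so there is no saddle point; optimal play is mixed.
South is strictly dominated by Center, so the attacker never plays it.
X is strictly dominated by Y (it gives the attacker strictly more in every row), so the defender never plays it.
On the remaining 2×2 (North, Center vs Y, Z):
Let the attacker play North with probability p. Expected payoff against Y: 4p + (-3)(1−p) = 7p − 3; against Z: (-6)p + (-1)(1−p) = −5p − 1.
Setting these equal: 7p − 3 = −5p − 1 ⇒ 12p = 2 ⇒ p = 1/6, and the value is (7)·(1/6) − 3 = -11/6.
For the defender: with q = P(Y), equating North's and Center's payoffs gives 10q − 6 = −2q − 1 ⇒ q = 5/12.

5/12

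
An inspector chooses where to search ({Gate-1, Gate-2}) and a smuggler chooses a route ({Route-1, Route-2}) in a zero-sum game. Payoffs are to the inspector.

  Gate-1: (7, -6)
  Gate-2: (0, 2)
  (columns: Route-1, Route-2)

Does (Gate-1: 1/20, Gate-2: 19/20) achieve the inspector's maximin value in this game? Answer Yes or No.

Against Route-1 this mix gives (1/20)·7 + (19/20)·0 = 7/20.
Against Route-2 this mix gives (1/20)·(-6) + (19/20)·2 = 8/5.
The smuggler will play Route-1, holding the inspector to 7/20. Shifting weight toward the row that does better against Route-1 would raise this floor (the equalizing mix achieves 14/15 against both Route-1 and Route-2), so the proposed strategy is not optimal.

No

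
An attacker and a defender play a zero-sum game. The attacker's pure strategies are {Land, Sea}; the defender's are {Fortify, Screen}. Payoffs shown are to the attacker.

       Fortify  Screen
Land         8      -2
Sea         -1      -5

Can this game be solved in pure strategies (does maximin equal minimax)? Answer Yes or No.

Yes

Row minima: Land → -2, Sea → -5; maximin = -2.
Column maxima: Fortify → 8, Screen → -2; minimax = -2.
maximin = minimax = -2, so a saddle point exists.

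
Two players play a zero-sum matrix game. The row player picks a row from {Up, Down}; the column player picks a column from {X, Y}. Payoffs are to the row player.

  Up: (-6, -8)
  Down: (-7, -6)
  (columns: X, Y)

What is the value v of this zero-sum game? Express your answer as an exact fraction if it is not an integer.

-20/3

Row minima: Up → -8, Down → -7; maximin = -7.
Column maxima: X → -6, Y → -6; minimax = -6.
-7 ≠ -6, so there is no saddle point; optimal play is mixed.
Let the row player play Up with probability p. Expected payoff against X: (-6)p + (-7)(1−p) = p − 7; against Y: (-8)p + (-6)(1−p) = −2p − 6.
Setting these equal: p − 7 = −2p − 6 ⇒ 3p = 1 ⇒ p = 1/3, and the value is (1)·(1/3) − 7 = -20/3.
For the column player: with q = P(X), equating Up's and Down's payoffs gives 2q − 8 = −q − 6 ⇒ q = 2/3.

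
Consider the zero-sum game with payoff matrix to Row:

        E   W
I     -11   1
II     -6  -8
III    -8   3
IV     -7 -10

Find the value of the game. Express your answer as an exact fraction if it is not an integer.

-82/13

Row minima: I → -11, II → -8, III → -8, IV → -10; maximin = -8.
Column maxima: E → -6, W → 3; minimax = -6.
-8 ≠ -6, so there is no saddle point; optimal play is mixed.
I is strictly dominated by III, so Row never plays it.
IV is strictly dominated by II, so Row never plays it.
On the remaining 2×2 (II, III vs E, W):
Let Row play II with probability p. Expected payoff against E: (-6)p + (-8)(1−p) = 2p − 8; against W: (-8)p + 3(1−p) = −11p + 3.
Setting these equal: 2p − 8 = −11p + 3 ⇒ 13p = 11 ⇒ p = 11/13, and the value is (2)·(11/13) − 8 = -82/13.
For Column: with q = P(E), equating II's and III's payoffs gives 2q − 8 = −11q + 3 ⇒ q = 11/13.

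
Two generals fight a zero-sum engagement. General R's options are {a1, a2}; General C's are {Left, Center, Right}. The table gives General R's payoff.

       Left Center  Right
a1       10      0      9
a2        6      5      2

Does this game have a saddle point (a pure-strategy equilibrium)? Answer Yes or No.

Row minima: a1 → 0, a2 → 2; maximin = 2.
Column maxima: Left → 10, Center → 5, Right → 9; minimax = 5.
2 ≠ 5, so no pure-strategy equilibrium exists.

No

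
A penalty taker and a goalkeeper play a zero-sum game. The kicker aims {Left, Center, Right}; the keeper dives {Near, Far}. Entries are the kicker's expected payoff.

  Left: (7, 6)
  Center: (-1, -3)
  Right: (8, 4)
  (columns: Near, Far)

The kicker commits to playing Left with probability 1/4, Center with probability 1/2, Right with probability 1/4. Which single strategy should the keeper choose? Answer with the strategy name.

If the keeper plays Near, the kicker's expected payoff is (1/4)·7 + (1/2)·(-1) + (1/4)·8 = 13/4.
If the keeper plays Far, the kicker's expected payoff is (1/4)·6 + (1/2)·(-3) + (1/4)·4 = 1.
The keeper minimizes the kicker's payoff; the smallest is 1, so the best response is Far.

Far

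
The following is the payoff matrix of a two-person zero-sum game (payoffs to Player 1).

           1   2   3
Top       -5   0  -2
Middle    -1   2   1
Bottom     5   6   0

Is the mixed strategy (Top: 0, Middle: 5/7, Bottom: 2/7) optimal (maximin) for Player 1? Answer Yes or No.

Against 1 this mix gives (5/7)·(-1) + (2/7)·5 = 5/7.
Against 2 this mix gives (5/7)·2 + (2/7)·6 = 22/7.
Against 3 this mix gives (5/7)·1 + (2/7)·0 = 5/7.
All of Player 2's active replies (1, 3) yield 5/7, and no column does worse for Player 1. The mix makes Player 2 indifferent and guarantees 5/7, so it is optimal.

Yes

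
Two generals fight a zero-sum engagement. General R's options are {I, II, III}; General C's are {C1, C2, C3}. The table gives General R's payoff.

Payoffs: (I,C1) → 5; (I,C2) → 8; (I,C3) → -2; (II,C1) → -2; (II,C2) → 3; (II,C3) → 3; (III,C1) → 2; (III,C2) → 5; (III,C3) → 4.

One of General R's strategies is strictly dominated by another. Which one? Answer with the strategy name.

III gives a strictly higher payoff than II against every column: 2 > -2, 5 > 3, 4 > 3.
So II is strictly dominated and General R never plays it.

II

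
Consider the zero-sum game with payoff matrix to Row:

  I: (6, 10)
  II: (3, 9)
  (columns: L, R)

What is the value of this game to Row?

6

Row minima: I → 6, II → 3; maximin = 6.
Column maxima: L → 6, R → 10; minimax = 6.
Since maximin = minimax = 6, there is a saddle point and the value is 6.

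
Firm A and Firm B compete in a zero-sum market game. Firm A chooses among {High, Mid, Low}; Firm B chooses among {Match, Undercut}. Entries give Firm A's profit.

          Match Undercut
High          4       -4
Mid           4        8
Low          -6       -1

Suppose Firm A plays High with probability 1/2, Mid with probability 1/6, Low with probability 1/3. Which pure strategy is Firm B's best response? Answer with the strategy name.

Undercut

If Firm B plays Match, Firm A's expected payoff is (1/2)·4 + (1/6)·4 + (1/3)·(-6) = 2/3.
If Firm B plays Undercut, Firm A's expected payoff is (1/2)·(-4) + (1/6)·8 + (1/3)·(-1) = -1.
Firm B minimizes Firm A's payoff; the smallest is -1, so the best response is Undercut.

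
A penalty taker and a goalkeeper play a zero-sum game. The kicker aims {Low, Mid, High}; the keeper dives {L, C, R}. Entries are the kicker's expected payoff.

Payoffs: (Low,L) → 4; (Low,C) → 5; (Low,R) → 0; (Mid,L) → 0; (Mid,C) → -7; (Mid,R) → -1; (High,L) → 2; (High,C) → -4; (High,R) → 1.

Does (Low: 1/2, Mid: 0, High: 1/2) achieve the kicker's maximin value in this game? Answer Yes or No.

Yes

Against L this mix gives (1/2)·4 + (1/2)·2 = 3.
Against C this mix gives (1/2)·5 + (1/2)·(-4) = 1/2.
Against R this mix gives (1/2)·0 + (1/2)·1 = 1/2.
All of the keeper's active replies (C, R) yield 1/2, and no column does worse for the kicker. The mix makes the keeper indifferent and guarantees 1/2, so it is optimal.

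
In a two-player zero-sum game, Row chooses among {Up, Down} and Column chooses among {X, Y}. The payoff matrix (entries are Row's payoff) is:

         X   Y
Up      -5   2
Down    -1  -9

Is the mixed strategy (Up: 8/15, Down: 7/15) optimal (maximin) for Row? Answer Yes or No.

Against X this mix gives (8/15)·(-5) + (7/15)·(-1) = -47/15.
Against Y this mix gives (8/15)·2 + (7/15)·(-9) = -47/15.
All of Column's active replies (X, Y) yield -47/15, and no column does worse for Row. The mix makes Column indifferent and guarantees -47/15, so it is optimal.

Yes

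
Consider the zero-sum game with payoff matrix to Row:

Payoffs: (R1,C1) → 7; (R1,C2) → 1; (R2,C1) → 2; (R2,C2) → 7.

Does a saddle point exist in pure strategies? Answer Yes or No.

Row minima: R1 → 1, R2 → 2; maximin = 2.
Column maxima: C1 → 7, C2 → 7; minimax = 7.
2 ≠ 7, so no pure-strategy equilibrium exists.

No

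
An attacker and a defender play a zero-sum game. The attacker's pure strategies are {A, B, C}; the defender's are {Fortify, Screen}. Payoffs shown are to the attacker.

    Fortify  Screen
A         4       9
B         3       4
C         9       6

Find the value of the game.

57/8

Row minima: A → 4, B → 3, C → 6; maximin = 6.
Column maxima: Fortify → 9, Screen → 9; minimax = 9.
6 ≠ 9, so there is no saddle point; optimal play is mixed.
B is strictly dominated by A, so the attacker never plays it.
On the remaining 2×2 (A, C vs Fortify, Screen):
Let the attacker play A with probability p. Expected payoff against Fortify: 4p + 9(1−p) = −5p + 9; against Screen: 9p + 6(1−p) = 3p + 6.
Setting these equal: −5p + 9 = 3p + 6 ⇒ −8p = -3 ⇒ p = 3/8, and the value is (-5)·(3/8) + 9 = 57/8.
For the defender: with q = P(Fortify), equating A's and C's payoffs gives −5q + 9 = 3q + 6 ⇒ q = 3/8.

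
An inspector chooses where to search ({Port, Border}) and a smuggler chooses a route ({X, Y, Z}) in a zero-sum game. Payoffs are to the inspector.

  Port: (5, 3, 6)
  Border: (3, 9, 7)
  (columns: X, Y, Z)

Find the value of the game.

9/2

Row minima: Port → 3, Border → 3; maximin = 3.
Column maxima: X → 5, Y → 9, Z → 7; minimax = 5.
3 ≠ 5, so there is no saddle point; optimal play is mixed.
Z is strictly dominated by X (it gives the inspector strictly more in every row), so the smuggler never plays it.
On the remaining 2×2 (Port, Border vs X, Y):
Let the inspector play Port with probability p. Expected payoff against X: 5p + 3(1−p) = 2p + 3; against Y: 3p + 9(1−p) = −6p + 9.
Setting these equal: 2p + 3 = −6p + 9 ⇒ 8p = 6 ⇒ p = 3/4, and the value is (2)·(3/4) + 3 = 9/2.
For the smuggler: with q = P(X), equating Port's and Border's payoffs gives 2q + 3 = −6q + 9 ⇒ q = 3/4.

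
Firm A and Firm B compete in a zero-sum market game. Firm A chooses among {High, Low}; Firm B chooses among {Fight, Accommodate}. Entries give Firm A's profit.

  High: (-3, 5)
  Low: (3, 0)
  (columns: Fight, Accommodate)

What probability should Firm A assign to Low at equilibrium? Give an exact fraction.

8/11

Row minima: High → -3, Low → 0; maximin = 0.
Column maxima: Fight → 3, Accommodate → 5; minimax = 3.
0 ≠ 3, so there is no saddle point; optimal play is mixed.
Let Firm A play High with probability p. Expected payoff against Fight: (-3)p + 3(1−p) = −6p + 3; against Accommodate: 5p + 0(1−p) = 5p.
Setting these equal: −6p + 3 = 5p ⇒ −11p = -3 ⇒ p = 3/11, and the value is (-6)·(3/11) + 3 = 15/11.
For Firm B: with q = P(Fight), equating High's and Low's payoffs gives −8q + 5 = 3q ⇒ q = 5/11.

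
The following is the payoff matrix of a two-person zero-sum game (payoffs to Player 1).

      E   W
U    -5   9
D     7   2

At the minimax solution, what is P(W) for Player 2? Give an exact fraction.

12/19

Row minima: U → -5, D → 2; maximin = 2.
Column maxima: E → 7, W → 9; minimax = 7.
2 ≠ 7, so there is no saddle point; optimal play is mixed.
Let Player 1 play U with probability p. Expected payoff against E: (-5)p + 7(1−p) = −12p + 7; against W: 9p + 2(1−p) = 7p + 2.
Setting these equal: −12p + 7 = 7p + 2 ⇒ −19p = -5 ⇒ p = 5/19, and the value is (-12)·(5/19) + 7 = 73/19.
For Player 2: with q = P(E), equating U's and D's payoffs gives −14q + 9 = 5q + 2 ⇒ q = 7/19.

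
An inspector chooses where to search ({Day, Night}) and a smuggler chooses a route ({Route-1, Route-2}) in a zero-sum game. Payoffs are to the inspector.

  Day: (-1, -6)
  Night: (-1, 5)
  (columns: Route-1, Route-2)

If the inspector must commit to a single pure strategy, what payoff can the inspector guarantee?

-1

Row minima: Day → -6, Night → -1.
The best of these is -1.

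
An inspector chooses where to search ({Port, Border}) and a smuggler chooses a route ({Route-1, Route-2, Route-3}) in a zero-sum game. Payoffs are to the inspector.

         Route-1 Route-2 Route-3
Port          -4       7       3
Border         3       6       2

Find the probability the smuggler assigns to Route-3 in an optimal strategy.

7/8

Row minima: Port → -4, Border → 2; maximin = 2.
Column maxima: Route-1 → 3, Route-2 → 7, Route-3 → 3; minimax = 3.
2 ≠ 3, so there is no saddle point; optimal play is mixed.
Route-2 is strictly dominated by Route-1 (it gives the inspector strictly more in every row), so the smuggler never plays it.
On the remaining 2×2 (Port, Border vs Route-1, Route-3):
Let the inspector play Port with probability p. Expected payoff against Route-1: (-4)p + 3(1−p) = −7p + 3; against Route-3: 3p + 2(1−p) = p + 2.
Setting these equal: −7p + 3 = p + 2 ⇒ −8p = -1 ⇒ p = 1/8, and the value is (-7)·(1/8) + 3 = 17/8.
For the smuggler: with q = P(Route-1), equating Port's and Border's payoffs gives −7q + 3 = q + 2 ⇒ q = 1/8.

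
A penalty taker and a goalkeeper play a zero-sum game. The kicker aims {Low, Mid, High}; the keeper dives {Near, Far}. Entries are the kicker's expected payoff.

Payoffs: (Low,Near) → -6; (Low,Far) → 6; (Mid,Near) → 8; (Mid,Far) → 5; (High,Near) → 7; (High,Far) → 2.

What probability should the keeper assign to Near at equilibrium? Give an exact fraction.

Row minima: Low → -6, Mid → 5, High → 2; maximin = 5.
Column maxima: Near → 8, Far → 6; minimax = 6.
5 ≠ 6, so there is no saddle point; optimal play is mixed.
High is strictly dominated by Mid, so the kicker never plays it.
On the remaining 2×2 (Low, Mid vs Near, Far):
Let the kicker play Low with probability p. Expected payoff against Near: (-6)p + 8(1−p) = −14p + 8; against Far: 6p + 5(1−p) = p + 5.
Setting these equal: −14p + 8 = p + 5 ⇒ −15p = -3 ⇒ p = 1/5, and the value is (-14)·(1/5) + 8 = 26/5.
For the keeper: with q = P(Near), equating Low's and Mid's payoffs gives −12q + 6 = 3q + 5 ⇒ q = 1/15.

1/15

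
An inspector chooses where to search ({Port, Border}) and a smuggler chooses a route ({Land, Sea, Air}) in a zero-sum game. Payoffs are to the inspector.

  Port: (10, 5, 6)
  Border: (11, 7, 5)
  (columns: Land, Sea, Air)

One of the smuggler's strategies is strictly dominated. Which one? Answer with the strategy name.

Land

Sea holds the inspector's payoff strictly below Land in every row: 5 < 10, 7 < 11.
So Land is strictly dominated for the smuggler.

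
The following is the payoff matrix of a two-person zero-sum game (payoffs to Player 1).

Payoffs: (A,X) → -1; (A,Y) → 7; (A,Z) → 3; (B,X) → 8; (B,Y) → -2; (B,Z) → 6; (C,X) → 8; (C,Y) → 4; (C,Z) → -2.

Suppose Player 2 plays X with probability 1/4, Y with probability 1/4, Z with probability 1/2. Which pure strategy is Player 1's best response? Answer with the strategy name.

Expected payoff of A: (1/4)·(-1) + (1/4)·7 + (1/2)·3 = 3.
Expected payoff of B: (1/4)·8 + (1/4)·(-2) + (1/2)·6 = 9/2.
Expected payoff of C: (1/4)·8 + (1/4)·4 + (1/2)·(-2) = 2.
The largest is 9/2, so Player 1's best response is B.

B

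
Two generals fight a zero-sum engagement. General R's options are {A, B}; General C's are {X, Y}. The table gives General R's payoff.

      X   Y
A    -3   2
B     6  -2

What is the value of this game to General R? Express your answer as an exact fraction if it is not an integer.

6/13

Row minima: A → -3, B → -2; maximin = -2.
Column maxima: X → 6, Y → 2; minimax = 2.
-2 ≠ 2, so there is no saddle point; optimal play is mixed.
Let General R play A with probability p. Expected payoff against X: (-3)p + 6(1−p) = −9p + 6; against Y: 2p + (-2)(1−p) = 4p − 2.
Setting these equal: −9p + 6 = 4p − 2 ⇒ −13p = -8 ⇒ p = 8/13, and the value is (-9)·(8/13) + 6 = 6/13.
For General C: with q = P(X), equating A's and B's payoffs gives −5q + 2 = 8q − 2 ⇒ q = 4/13.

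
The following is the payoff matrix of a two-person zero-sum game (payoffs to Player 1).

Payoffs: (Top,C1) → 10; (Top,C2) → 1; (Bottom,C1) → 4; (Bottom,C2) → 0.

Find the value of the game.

1

Row minima: Top → 1, Bottom → 0; maximin = 1.
Column maxima: C1 → 10, C2 → 1; minimax = 1.
Since maximin = minimax = 1, there is a saddle point and the value is 1.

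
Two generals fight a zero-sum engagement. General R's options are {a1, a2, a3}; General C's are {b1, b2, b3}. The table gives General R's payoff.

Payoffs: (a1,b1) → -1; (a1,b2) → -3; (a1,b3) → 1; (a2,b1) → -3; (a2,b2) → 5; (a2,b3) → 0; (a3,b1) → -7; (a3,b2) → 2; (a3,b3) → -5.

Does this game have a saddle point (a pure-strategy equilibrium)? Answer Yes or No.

Row minima: a1 → -3, a2 → -3, a3 → -7; maximin = -3.
Column maxima: b1 → -1, b2 → 5, b3 → 1; minimax = -1.
-3 ≠ -1, so no pure-strategy equilibrium exists.

No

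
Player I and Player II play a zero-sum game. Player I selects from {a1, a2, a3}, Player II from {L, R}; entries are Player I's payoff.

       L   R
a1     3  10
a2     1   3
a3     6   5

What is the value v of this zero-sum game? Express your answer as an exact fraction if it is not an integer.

45/8

Row minima: a1 → 3, a2 → 1, a3 → 5; maximin = 5.
Column maxima: L → 6, R → 10; minimax = 6.
5 ≠ 6, so there is no saddle point; optimal play is mixed.
a2 is strictly dominated by a1, so Player I never plays it.
On the remaining 2×2 (a1, a3 vs L, R):
Let Player I play a1 with probability p. Expected payoff against L: 3p + 6(1−p) = −3p + 6; against R: 10p + 5(1−p) = 5p + 5.
Setting these equal: −3p + 6 = 5p + 5 ⇒ −8p = -1 ⇒ p = 1/8, and the value is (-3)·(1/8) + 6 = 45/8.
For Player II: with q = P(L), equating a1's and a3's payoffs gives −7q + 10 = q + 5 ⇒ q = 5/8.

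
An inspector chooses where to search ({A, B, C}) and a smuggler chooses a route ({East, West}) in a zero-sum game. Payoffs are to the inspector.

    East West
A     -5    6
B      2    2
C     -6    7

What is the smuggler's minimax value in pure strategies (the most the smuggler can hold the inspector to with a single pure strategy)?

Column maxima: East → 2, West → 7.
The smallest of these is 2.

2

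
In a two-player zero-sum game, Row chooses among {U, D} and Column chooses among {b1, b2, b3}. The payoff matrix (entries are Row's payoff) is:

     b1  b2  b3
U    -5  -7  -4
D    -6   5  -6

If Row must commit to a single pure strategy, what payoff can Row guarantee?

Row minima: U → -7, D → -6.
The best of these is -6.

-6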